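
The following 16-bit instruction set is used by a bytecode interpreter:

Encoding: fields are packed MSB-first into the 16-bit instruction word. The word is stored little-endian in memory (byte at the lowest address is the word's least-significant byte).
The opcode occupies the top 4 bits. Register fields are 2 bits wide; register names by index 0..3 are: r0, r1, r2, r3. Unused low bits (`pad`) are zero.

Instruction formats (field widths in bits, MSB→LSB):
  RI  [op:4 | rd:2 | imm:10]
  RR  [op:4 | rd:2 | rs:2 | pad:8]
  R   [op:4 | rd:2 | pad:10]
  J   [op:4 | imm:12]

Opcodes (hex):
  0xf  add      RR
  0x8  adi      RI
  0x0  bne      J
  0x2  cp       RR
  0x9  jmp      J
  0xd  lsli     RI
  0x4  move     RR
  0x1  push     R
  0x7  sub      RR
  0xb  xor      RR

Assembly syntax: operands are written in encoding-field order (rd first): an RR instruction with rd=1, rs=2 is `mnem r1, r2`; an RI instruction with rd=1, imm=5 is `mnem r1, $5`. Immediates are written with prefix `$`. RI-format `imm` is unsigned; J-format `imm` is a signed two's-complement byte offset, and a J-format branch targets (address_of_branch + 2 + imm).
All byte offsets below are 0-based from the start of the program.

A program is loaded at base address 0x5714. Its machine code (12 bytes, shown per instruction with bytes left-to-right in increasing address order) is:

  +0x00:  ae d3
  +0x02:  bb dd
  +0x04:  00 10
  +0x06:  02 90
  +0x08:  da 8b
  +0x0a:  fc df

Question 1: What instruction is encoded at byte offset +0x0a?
lsli r3, $1020

off 0x0a: read fc df as little → 0xdffc
  opcode bits[15:12]=0xd: lsli/RI
  rd: (w>>10)&0x3=0x3 → r3
  imm: (w>>0)&0x3ff=0x3fc → $1020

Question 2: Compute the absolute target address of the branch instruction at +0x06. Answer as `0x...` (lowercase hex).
+0x06: 02 90 ⇒ word 0x9002 (little)
  top 4b → 0x9 → jmp [J]
  [11:0] imm=2 = $2
  target = base 0x5714 + off 0x06 + 2 + imm 2 = 0x571e

0x571e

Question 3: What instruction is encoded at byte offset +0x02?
@+02  little-endian(bb dd) = 0xddbb
  opcode bits[15:12]=0xd: lsli/RI
  [11:10] rd=3 = r3
  [9:0] imm=443 = $443

lsli r3, $443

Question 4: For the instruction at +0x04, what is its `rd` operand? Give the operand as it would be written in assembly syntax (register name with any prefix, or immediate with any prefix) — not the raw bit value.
r0

+0x04: 00 10 ⇒ word 0x1000 (little)
  opcode bits[15:12]=0x1: push/R
  rd: (w>>10)&0x3=0x0 → r0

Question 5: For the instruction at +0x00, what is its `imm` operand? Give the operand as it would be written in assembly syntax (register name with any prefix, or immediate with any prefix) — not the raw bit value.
$942

off 0x00: read ae d3 as little → 0xd3ae
  top 4b → 0xd → lsli [RI]
  [11:10] rd=0 = r0
  [9:0] imm=942 = $942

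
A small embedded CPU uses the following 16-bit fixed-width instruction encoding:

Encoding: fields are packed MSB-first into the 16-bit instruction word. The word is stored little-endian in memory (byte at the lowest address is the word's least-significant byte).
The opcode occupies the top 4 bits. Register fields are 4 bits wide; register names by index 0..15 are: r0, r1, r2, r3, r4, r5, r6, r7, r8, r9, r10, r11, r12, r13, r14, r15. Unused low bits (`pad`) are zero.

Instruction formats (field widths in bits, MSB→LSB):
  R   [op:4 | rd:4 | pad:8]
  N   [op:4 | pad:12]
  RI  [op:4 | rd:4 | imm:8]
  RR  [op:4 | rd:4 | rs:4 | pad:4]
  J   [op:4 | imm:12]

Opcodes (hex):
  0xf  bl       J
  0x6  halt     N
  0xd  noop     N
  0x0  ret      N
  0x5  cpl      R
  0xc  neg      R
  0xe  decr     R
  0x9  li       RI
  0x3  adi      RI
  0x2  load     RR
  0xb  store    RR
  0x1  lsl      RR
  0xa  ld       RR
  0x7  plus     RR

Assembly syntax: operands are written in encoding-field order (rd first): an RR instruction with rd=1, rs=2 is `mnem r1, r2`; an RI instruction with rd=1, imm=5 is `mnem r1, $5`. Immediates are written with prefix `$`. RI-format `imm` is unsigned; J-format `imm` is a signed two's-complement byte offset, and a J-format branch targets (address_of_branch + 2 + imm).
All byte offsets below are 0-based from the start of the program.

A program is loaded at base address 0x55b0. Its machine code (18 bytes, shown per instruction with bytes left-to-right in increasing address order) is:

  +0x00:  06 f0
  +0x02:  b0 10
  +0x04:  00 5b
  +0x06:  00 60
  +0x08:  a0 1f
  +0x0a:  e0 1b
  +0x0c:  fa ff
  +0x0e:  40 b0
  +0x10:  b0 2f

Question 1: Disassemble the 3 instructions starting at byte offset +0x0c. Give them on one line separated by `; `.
bl $-6; store r0, r4; load r15, r11

@+0c  little-endian(fa ff) = 0xfffa
  opcode bits[15:12]=0xf: bl/J
  imm@[11:0]=0xffa (s12→-6) ⇒ $-6
@+0e  little-endian(40 b0) = 0xb040
  opcode bits[15:12]=0xb: store/RR
  rd@[11:8]=0x0 ⇒ r0
  rs@[7:4]=0x4 ⇒ r4
@+10  little-endian(b0 2f) = 0x2fb0
  opcode bits[15:12]=0x2: load/RR
  rd@[11:8]=0xf ⇒ r15
  rs@[7:4]=0xb ⇒ r11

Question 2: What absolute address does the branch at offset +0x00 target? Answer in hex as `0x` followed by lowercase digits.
@+00  little-endian(06 f0) = 0xf006
  op=0xf006>>12=0xf ⇒ bl (J)
  imm: (w>>0)&0xfff=0x6 → $6
  target = base 0x55b0 + off 0x00 + 2 + imm 6 = 0x55b8

0x55b8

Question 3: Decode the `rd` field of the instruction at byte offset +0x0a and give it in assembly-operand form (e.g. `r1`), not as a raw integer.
r11

[0a] e0 1b → 0x1be0
  op=0x1be0>>12=0x1 ⇒ lsl (RR)
  rd: (w>>8)&0xf=0xb → r11
  rs: (w>>4)&0xf=0xe → r14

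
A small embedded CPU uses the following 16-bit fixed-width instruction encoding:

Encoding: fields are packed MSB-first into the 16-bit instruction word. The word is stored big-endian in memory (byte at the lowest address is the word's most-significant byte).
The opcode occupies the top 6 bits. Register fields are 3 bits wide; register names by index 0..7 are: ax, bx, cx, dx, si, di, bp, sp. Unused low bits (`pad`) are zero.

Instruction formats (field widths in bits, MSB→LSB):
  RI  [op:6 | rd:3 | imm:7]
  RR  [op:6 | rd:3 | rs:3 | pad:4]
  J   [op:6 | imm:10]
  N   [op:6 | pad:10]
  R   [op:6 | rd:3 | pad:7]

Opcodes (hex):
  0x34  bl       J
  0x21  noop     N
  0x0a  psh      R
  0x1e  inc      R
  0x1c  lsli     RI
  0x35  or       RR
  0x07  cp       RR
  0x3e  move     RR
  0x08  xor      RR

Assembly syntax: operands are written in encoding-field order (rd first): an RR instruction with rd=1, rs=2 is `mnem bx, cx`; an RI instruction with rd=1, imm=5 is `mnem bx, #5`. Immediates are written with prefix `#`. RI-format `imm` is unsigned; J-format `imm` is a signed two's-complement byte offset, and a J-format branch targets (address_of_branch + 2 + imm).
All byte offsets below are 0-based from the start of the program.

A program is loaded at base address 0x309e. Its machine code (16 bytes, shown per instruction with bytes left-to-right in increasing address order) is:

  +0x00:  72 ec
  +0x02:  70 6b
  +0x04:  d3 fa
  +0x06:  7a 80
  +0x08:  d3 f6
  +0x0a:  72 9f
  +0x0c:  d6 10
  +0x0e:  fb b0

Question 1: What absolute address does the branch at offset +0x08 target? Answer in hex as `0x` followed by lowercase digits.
0x309e

off 0x08: read d3 f6 as big → 0xd3f6
  opcode bits[15:10]=0x34: bl/J
  [9:0] imm=1014 (s10→-10) = #-10
  target = base 0x309e + off 0x08 + 2 + imm -10 = 0x309e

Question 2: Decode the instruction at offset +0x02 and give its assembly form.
[02] 70 6b → 0x706b
  op=0x706b>>10=0x1c ⇒ lsli (RI)
  [9:7] rd=0 = ax
  [6:0] imm=107 = #107

lsli ax, #107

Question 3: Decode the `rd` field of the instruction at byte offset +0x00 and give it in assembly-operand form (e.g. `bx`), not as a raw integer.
off 0x00: read 72 ec as big → 0x72ec
  top 6b → 0x1c → lsli [RI]
  rd@[9:7]=0x5 ⇒ di
  imm@[6:0]=0x6c ⇒ #108

di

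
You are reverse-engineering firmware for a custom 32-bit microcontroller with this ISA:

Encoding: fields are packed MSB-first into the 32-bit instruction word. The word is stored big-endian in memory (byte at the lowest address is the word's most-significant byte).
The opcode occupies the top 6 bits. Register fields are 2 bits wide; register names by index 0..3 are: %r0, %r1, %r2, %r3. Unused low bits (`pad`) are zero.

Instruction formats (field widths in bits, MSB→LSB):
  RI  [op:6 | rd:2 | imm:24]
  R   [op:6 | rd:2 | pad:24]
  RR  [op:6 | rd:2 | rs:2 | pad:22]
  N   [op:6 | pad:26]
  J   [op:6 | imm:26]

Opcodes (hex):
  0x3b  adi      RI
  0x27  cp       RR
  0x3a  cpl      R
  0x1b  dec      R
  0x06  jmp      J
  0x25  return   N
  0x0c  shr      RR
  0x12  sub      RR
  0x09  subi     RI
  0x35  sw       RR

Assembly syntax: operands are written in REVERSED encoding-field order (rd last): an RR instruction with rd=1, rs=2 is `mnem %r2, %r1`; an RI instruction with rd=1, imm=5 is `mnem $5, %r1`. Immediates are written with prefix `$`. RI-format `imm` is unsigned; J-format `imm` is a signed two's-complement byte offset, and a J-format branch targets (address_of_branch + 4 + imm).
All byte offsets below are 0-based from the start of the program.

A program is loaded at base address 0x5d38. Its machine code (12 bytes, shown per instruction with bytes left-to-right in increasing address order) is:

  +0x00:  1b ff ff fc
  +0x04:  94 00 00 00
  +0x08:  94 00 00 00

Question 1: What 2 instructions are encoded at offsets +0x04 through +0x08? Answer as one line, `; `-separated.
[04] 94 00 00 00 → 0x94000000
  top 6b → 0x25 → return [N]
[08] 94 00 00 00 → 0x94000000
  top 6b → 0x25 → return [N]

return; return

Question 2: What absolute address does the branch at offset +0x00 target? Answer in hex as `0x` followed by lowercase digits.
0x5d38

@+00  big-endian(1b ff ff fc) = 0x1bfffffc
  top 6b → 0x6 → jmp [J]
  imm@[25:0]=0x3fffffc (s26→-4) ⇒ $-4
  target = base 0x5d38 + off 0x00 + 4 + imm -4 = 0x5d38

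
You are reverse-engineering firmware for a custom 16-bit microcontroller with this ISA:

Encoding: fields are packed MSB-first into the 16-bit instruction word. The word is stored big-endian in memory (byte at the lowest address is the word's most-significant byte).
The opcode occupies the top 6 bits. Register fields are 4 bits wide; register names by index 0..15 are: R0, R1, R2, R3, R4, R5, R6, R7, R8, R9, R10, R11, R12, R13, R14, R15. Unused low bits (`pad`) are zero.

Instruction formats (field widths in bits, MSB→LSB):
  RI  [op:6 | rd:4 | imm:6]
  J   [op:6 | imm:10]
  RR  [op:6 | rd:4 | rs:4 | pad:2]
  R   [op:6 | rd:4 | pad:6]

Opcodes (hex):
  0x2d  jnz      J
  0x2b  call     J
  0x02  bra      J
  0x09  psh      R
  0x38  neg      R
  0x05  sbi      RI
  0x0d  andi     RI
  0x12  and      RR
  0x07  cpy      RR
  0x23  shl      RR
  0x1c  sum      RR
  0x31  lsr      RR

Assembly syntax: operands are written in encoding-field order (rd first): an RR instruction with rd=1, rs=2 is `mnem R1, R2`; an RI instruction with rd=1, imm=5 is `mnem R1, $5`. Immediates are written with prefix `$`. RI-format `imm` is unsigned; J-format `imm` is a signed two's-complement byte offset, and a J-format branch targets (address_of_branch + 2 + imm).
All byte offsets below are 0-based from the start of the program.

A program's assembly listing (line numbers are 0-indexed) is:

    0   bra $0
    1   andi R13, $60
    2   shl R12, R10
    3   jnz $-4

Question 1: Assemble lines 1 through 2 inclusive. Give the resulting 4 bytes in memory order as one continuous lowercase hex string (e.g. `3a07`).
1. andi fields op=0xd:6|rd=13:4|imm=60:6 → word 377ch → 37 7c
2. shl fields op=0x23:6|rd=12:4|rs=10:4|pad=0:2 → word 8f28h → 8f 28

377c8f28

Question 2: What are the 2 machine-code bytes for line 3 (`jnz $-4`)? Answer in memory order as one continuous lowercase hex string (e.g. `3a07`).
b7fc

line 3 (jnz): pack op=0x2d:6|imm=-4:10 = 0xb7fc; big→ b7 fc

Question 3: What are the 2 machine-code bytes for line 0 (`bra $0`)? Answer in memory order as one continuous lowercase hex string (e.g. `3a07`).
0800

0. bra fields op=0x2:6|imm=0:10 → word 0800h → 08 00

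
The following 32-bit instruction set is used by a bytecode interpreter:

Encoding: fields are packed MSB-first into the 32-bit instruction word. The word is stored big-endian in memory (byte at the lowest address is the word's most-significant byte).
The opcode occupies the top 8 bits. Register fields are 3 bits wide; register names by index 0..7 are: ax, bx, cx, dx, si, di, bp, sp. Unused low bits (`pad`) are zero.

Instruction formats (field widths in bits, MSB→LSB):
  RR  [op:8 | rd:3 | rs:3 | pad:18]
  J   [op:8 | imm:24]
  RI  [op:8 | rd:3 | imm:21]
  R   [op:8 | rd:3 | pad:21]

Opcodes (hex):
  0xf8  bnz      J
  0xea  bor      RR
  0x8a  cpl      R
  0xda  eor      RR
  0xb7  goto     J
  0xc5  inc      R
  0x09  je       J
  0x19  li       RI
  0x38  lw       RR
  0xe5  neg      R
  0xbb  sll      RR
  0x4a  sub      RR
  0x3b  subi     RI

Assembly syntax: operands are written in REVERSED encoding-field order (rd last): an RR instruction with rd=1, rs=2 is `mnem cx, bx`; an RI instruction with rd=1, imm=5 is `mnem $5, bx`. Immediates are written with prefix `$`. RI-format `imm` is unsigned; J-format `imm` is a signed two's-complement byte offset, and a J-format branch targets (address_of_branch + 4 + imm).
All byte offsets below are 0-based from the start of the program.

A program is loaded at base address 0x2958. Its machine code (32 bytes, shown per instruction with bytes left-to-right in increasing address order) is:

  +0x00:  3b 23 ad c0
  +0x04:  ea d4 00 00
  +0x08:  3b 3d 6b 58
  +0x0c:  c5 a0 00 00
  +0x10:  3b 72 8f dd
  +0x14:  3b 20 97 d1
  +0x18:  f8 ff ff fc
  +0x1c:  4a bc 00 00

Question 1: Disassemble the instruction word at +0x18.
@+18  big-endian(f8 ff ff fc) = 0xf8fffffc
  op=0xf8fffffc>>24=0xf8 ⇒ bnz (J)
  imm@[23:0]=0xfffffc (s24→-4) ⇒ $-4

bnz $-4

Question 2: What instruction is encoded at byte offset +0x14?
off 0x14: read 3b 20 97 d1 as big → 0x3b2097d1
  opcode bits[31:24]=0x3b: subi/RI
  [23:21] rd=1 = bx
  [20:0] imm=38865 = $38865

subi $38865, bx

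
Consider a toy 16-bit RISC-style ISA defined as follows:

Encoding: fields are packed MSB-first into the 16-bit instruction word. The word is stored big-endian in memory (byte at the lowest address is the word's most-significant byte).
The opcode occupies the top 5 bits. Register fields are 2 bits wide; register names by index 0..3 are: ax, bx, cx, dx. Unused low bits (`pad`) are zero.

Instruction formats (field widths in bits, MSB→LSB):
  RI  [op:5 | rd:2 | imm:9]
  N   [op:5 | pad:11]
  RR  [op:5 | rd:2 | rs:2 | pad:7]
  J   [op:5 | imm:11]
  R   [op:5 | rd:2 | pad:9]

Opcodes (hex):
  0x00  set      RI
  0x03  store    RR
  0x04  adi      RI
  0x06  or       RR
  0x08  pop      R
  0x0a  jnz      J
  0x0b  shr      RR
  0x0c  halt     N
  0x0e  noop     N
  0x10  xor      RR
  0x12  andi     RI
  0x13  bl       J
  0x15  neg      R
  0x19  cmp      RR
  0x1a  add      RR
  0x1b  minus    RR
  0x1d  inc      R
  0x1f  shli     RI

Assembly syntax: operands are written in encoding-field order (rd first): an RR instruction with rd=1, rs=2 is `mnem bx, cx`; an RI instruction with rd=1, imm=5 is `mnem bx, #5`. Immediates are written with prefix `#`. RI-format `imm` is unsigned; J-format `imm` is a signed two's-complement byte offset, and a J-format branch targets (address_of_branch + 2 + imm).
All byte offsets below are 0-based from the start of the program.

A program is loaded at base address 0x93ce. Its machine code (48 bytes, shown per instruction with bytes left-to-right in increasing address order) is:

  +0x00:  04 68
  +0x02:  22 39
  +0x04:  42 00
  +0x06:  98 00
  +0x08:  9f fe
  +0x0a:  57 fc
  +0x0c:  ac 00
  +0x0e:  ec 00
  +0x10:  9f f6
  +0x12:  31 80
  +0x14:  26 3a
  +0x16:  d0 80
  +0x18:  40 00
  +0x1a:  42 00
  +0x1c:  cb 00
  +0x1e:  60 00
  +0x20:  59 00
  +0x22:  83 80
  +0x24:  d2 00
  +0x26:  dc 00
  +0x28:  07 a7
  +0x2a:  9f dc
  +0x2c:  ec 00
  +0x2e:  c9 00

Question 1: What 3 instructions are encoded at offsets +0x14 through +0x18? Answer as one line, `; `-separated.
@+14  big-endian(26 3a) = 0x263a
  op=0x263a>>11=0x4 ⇒ adi (RI)
  rd: (w>>9)&0x3=0x3 → dx
  imm: (w>>0)&0x1ff=0x3a → #58
@+16  big-endian(d0 80) = 0xd080
  op=0xd080>>11=0x1a ⇒ add (RR)
  rd: (w>>9)&0x3=0x0 → ax
  rs: (w>>7)&0x3=0x1 → bx
@+18  big-endian(40 00) = 0x4000
  op=0x4000>>11=0x8 ⇒ pop (R)
  rd: (w>>9)&0x3=0x0 → ax

adi dx, #58; add ax, bx; pop ax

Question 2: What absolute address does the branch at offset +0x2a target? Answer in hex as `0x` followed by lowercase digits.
0x93d6

@+2a  big-endian(9f dc) = 0x9fdc
  op=0x9fdc>>11=0x13 ⇒ bl (J)
  imm: (w>>0)&0x7ff=0x7dc (s11→-36) → #-36
  target = base 0x93ce + off 0x2a + 2 + imm -36 = 0x93d6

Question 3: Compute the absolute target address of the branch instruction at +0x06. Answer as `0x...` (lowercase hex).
@+06  big-endian(98 00) = 0x9800
  op=0x9800>>11=0x13 ⇒ bl (J)
  imm@[10:0]=0x0 ⇒ #0
  target = base 0x93ce + off 0x06 + 2 + imm 0 = 0x93d6

0x93d6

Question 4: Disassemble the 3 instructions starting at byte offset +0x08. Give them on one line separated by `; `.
@+08  big-endian(9f fe) = 0x9ffe
  top 5b → 0x13 → bl [J]
  imm@[10:0]=0x7fe (s11→-2) ⇒ #-2
@+0a  big-endian(57 fc) = 0x57fc
  top 5b → 0xa → jnz [J]
  imm@[10:0]=0x7fc (s11→-4) ⇒ #-4
@+0c  big-endian(ac 00) = 0xac00
  top 5b → 0x15 → neg [R]
  rd@[10:9]=0x2 ⇒ cx

bl #-2; jnz #-4; neg cx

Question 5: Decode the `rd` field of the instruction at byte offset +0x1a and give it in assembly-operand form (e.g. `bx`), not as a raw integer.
bx

off 0x1a: read 42 00 as big → 0x4200
  top 5b → 0x8 → pop [R]
  rd: (w>>9)&0x3=0x1 → bx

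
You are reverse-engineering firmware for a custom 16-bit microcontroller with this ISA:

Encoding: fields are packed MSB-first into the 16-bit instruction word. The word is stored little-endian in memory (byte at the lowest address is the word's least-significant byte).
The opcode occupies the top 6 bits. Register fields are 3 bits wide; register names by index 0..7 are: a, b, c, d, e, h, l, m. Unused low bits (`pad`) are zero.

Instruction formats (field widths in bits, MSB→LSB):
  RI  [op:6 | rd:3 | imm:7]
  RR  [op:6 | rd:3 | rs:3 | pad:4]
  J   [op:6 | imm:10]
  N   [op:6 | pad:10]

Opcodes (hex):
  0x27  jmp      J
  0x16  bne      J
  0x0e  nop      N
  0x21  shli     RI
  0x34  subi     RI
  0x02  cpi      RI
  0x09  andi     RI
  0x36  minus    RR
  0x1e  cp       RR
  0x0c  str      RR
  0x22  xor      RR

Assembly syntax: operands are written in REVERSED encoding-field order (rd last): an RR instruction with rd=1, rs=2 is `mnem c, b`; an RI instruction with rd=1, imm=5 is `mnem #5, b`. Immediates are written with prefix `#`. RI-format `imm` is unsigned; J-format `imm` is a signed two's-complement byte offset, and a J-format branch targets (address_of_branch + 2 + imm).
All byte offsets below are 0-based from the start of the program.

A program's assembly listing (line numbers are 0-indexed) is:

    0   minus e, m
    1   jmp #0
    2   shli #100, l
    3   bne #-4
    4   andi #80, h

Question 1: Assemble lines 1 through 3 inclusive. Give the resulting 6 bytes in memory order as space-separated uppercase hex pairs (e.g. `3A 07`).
1. jmp fields op=0x27:6|imm=0:10 → word 9c00h → 00 9c
2. shli fields op=0x21:6|rd=6:3|imm=100:7 → word 8764h → 64 87
3. bne fields op=0x16:6|imm=-4:10 → word 5bfch → fc 5b

00 9C 64 87 FC 5B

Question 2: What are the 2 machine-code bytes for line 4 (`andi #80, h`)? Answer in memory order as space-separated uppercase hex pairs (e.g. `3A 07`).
D0 26

line 4 (andi): pack op=0x9:6|rd=5:3|imm=80:7 = 0x26d0; little→ d0 26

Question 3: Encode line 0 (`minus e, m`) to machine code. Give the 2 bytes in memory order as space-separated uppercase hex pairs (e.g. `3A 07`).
C0 DB

line 0 (minus): pack op=0x36:6|rd=7:3|rs=4:3|pad=0:4 = 0xdbc0; little→ c0 db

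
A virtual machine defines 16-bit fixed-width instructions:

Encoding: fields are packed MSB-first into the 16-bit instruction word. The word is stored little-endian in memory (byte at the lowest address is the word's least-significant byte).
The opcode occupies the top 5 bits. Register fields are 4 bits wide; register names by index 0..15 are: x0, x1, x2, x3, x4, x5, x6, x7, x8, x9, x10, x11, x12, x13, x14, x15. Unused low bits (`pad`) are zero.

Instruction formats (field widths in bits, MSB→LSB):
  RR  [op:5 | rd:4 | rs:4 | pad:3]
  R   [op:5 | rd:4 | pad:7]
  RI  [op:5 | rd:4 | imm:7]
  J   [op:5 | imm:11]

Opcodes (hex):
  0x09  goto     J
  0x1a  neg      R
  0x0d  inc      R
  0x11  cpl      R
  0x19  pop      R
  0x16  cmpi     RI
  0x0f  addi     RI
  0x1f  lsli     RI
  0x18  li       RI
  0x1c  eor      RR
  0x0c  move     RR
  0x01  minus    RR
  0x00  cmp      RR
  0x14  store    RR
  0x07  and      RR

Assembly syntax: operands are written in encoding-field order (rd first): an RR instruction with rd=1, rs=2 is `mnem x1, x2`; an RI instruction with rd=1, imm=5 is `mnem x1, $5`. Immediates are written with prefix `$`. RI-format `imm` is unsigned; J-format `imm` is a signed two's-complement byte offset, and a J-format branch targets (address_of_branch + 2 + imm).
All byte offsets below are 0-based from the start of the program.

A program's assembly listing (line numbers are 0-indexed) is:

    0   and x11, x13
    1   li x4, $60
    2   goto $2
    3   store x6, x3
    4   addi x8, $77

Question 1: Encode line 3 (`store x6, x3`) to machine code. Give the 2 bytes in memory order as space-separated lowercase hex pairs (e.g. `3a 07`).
18 a3

3. store fields op=0x14:5|rd=6:4|rs=3:4|pad=0:3 → word a318h → 18 a3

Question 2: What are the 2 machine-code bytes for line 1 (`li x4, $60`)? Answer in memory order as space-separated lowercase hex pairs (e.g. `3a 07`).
3c c2

1. li fields op=0x18:5|rd=4:4|imm=60:7 → word c23ch → 3c c2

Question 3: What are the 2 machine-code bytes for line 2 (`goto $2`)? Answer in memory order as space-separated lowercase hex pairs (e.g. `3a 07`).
line 2 (goto): pack op=0x9:5|imm=2:11 = 0x4802; little→ 02 48

02 48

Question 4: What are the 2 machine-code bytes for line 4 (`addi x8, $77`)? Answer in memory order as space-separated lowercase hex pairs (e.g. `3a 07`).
L4: addi op=0xf:5|rd=8:4|imm=77:7 ⇒ 0x7c4d ⇒ little 4d 7c

4d 7c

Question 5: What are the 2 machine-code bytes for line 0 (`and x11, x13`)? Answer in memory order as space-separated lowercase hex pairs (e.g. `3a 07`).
e8 3d

0. and fields op=0x7:5|rd=11:4|rs=13:4|pad=0:3 → word 3de8h → e8 3d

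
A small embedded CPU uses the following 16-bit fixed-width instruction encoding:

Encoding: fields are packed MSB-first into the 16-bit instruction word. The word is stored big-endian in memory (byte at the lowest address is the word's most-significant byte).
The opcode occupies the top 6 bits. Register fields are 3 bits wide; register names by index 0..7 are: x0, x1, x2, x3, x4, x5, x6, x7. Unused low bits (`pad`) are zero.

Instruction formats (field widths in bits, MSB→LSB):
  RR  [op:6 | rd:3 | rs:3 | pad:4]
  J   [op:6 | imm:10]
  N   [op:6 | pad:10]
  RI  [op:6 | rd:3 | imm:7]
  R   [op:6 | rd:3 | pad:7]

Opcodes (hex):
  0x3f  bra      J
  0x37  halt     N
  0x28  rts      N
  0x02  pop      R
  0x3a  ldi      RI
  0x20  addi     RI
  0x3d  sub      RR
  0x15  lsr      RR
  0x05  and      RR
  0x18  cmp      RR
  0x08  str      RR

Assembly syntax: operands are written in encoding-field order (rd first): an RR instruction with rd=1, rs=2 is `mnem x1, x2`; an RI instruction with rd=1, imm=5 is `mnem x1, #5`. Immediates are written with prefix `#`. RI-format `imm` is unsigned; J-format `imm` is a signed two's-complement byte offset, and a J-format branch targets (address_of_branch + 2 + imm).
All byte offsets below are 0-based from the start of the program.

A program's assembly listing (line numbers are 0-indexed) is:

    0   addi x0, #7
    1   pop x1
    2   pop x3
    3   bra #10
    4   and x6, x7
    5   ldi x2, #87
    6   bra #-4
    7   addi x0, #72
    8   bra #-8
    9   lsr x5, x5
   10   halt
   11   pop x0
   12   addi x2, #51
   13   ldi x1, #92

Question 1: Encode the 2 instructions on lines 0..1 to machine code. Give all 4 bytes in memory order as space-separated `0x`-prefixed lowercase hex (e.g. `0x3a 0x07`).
0x80 0x07 0x08 0x80

0. addi fields op=0x20:6|rd=0:3|imm=7:7 → word 8007h → 80 07
1. pop fields op=0x2:6|rd=1:3|pad=0:7 → word 0880h → 08 80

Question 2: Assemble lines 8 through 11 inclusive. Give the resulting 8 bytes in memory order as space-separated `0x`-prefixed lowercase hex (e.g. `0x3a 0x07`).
L8: bra op=0x3f:6|imm=-8:10 ⇒ 0xfff8 ⇒ big ff f8
L9: lsr op=0x15:6|rd=5:3|rs=5:3|pad=0:4 ⇒ 0x56d0 ⇒ big 56 d0
L10: halt op=0x37:6|pad=0:10 ⇒ 0xdc00 ⇒ big dc 00
L11: pop op=0x2:6|rd=0:3|pad=0:7 ⇒ 0x0800 ⇒ big 08 00

0xff 0xf8 0x56 0xd0 0xdc 0x00 0x08 0x00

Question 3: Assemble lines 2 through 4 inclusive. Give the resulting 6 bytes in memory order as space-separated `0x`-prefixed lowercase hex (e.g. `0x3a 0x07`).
line 2 (pop): pack op=0x2:6|rd=3:3|pad=0:7 = 0x0980; big→ 09 80
line 3 (bra): pack op=0x3f:6|imm=10:10 = 0xfc0a; big→ fc 0a
line 4 (and): pack op=0x5:6|rd=6:3|rs=7:3|pad=0:4 = 0x1770; big→ 17 70

0x09 0x80 0xfc 0x0a 0x17 0x70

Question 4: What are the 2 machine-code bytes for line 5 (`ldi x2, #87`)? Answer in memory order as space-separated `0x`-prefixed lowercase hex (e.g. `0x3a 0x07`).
0xe9 0x57

line 5 (ldi): pack op=0x3a:6|rd=2:3|imm=87:7 = 0xe957; big→ e9 57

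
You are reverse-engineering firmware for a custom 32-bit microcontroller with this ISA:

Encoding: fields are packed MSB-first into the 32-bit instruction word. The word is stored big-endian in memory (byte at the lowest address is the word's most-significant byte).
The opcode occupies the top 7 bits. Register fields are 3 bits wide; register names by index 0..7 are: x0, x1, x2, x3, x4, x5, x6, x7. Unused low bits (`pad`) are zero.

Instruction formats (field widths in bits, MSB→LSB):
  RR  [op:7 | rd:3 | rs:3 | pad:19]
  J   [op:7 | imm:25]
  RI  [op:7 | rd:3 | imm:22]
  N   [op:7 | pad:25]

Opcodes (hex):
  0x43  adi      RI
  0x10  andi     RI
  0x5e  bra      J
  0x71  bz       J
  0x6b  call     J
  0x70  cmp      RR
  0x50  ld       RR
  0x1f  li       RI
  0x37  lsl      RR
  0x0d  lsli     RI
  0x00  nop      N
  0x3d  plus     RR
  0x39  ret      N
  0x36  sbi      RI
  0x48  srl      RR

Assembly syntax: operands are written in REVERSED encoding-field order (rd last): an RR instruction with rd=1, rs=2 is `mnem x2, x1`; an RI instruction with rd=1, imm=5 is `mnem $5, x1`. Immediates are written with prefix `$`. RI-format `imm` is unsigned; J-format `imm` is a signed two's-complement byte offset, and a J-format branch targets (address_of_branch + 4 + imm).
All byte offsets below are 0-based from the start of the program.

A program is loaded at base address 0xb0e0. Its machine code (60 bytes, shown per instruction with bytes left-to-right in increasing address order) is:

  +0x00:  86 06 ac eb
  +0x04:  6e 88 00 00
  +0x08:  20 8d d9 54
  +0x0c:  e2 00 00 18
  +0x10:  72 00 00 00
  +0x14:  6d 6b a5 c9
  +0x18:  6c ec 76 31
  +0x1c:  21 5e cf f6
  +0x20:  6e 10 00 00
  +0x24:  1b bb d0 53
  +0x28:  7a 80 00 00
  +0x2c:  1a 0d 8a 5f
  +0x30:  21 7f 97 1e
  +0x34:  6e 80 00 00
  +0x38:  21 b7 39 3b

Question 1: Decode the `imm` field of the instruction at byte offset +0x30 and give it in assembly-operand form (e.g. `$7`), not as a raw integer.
$4167454

+0x30: 21 7f 97 1e ⇒ word 0x217f971e (big)
  top 7b → 0x10 → andi [RI]
  [24:22] rd=5 = x5
  [21:0] imm=4167454 = $4167454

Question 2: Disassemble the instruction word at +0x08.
@+08  big-endian(20 8d d9 54) = 0x208dd954
  top 7b → 0x10 → andi [RI]
  rd: (w>>22)&0x7=0x2 → x2
  imm: (w>>0)&0x3fffff=0xdd954 → $907604

andi $907604, x2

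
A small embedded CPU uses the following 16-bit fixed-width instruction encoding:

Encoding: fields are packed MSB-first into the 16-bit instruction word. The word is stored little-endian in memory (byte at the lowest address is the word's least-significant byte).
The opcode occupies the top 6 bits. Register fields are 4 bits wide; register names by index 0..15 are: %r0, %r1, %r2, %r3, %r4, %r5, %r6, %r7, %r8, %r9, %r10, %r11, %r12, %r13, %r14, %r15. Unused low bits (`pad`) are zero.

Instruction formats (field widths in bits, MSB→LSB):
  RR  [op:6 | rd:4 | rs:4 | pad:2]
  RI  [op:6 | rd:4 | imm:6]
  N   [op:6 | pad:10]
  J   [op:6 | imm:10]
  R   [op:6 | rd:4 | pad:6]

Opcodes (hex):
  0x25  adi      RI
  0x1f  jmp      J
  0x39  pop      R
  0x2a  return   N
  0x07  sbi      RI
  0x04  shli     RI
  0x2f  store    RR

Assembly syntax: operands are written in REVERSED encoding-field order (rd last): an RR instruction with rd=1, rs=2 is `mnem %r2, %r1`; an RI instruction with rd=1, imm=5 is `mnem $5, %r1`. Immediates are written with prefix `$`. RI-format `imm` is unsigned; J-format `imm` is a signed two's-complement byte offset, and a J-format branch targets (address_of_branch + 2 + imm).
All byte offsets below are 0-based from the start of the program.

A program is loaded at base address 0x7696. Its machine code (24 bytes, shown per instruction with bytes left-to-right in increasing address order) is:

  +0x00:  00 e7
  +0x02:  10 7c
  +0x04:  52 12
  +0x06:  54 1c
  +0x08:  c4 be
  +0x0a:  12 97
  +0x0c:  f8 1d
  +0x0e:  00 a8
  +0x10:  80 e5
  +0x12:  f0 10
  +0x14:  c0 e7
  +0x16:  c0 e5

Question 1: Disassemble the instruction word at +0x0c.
sbi $56, %r7

off 0x0c: read f8 1d as little → 0x1df8
  op=0x1df8>>10=0x7 ⇒ sbi (RI)
  rd: (w>>6)&0xf=0x7 → %r7
  imm: (w>>0)&0x3f=0x38 → $56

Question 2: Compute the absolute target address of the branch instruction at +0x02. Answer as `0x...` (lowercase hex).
0x76aa

[02] 10 7c → 0x7c10
  op=0x7c10>>10=0x1f ⇒ jmp (J)
  imm@[9:0]=0x10 ⇒ $16
  target = base 0x7696 + off 0x02 + 2 + imm 16 = 0x76aa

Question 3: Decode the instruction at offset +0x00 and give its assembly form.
pop %r12

off 0x00: read 00 e7 as little → 0xe700
  op=0xe700>>10=0x39 ⇒ pop (R)
  rd: (w>>6)&0xf=0xc → %r12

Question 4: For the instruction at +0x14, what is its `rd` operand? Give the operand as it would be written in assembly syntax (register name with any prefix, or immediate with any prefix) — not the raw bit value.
[14] c0 e7 → 0xe7c0
  top 6b → 0x39 → pop [R]
  rd: (w>>6)&0xf=0xf → %r15

%r15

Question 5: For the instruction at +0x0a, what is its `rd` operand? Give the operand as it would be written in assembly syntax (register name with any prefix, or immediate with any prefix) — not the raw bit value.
off 0x0a: read 12 97 as little → 0x9712
  opcode bits[15:10]=0x25: adi/RI
  [9:6] rd=12 = %r12
  [5:0] imm=18 = $18

%r12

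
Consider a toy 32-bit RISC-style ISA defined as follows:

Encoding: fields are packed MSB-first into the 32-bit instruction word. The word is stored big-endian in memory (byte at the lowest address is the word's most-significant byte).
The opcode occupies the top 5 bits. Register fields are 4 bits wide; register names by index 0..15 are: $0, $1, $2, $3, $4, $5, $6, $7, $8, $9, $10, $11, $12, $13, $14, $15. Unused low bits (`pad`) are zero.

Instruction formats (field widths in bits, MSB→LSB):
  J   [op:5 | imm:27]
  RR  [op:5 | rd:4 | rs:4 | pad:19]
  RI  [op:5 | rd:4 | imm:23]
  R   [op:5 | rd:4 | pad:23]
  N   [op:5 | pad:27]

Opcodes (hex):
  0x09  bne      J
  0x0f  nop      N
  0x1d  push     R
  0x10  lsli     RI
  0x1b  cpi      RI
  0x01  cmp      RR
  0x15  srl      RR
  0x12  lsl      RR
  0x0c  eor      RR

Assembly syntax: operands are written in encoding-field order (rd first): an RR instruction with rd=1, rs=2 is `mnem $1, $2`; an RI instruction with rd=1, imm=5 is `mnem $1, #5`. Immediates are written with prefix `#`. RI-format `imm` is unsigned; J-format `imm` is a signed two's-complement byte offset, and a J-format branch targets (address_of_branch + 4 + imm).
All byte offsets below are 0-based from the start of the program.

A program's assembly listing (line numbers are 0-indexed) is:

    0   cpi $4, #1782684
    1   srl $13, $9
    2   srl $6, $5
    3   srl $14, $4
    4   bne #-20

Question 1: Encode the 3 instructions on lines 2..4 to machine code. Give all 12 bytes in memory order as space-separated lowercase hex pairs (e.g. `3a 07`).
ab 28 00 00 af 20 00 00 4f ff ff ec

L2: srl op=0x15:5|rd=6:4|rs=5:4|pad=0:19 ⇒ 0xab280000 ⇒ big ab 28 00 00
L3: srl op=0x15:5|rd=14:4|rs=4:4|pad=0:19 ⇒ 0xaf200000 ⇒ big af 20 00 00
L4: bne op=0x9:5|imm=-20:27 ⇒ 0x4fffffec ⇒ big 4f ff ff ec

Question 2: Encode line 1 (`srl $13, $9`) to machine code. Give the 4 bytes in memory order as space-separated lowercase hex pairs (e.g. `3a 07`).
ae c8 00 00

L1: srl op=0x15:5|rd=13:4|rs=9:4|pad=0:19 ⇒ 0xaec80000 ⇒ big ae c8 00 00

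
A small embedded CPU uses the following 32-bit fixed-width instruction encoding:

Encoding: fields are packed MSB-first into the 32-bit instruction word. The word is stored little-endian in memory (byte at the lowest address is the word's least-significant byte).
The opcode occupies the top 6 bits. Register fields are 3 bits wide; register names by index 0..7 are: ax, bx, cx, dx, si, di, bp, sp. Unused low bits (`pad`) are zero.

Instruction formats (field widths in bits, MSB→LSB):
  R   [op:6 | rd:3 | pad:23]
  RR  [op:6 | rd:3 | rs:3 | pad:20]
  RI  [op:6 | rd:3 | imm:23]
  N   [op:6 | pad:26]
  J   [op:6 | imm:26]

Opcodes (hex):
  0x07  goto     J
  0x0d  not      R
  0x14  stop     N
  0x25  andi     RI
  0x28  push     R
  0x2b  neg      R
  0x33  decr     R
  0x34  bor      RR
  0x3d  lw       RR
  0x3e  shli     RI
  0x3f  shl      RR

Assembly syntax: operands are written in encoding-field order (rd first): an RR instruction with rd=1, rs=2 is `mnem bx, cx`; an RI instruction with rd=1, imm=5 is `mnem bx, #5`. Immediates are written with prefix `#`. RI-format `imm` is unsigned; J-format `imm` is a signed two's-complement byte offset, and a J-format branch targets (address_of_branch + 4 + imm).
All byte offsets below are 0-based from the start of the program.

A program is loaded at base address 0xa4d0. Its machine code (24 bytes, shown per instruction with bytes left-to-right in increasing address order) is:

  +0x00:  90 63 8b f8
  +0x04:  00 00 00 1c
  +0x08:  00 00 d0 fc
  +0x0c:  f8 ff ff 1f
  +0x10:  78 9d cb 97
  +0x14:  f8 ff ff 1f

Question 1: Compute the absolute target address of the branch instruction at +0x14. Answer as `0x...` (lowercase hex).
0xa4e0

@+14  little-endian(f8 ff ff 1f) = 0x1ffffff8
  top 6b → 0x7 → goto [J]
  [25:0] imm=67108856 (s26→-8) = #-8
  target = base 0xa4d0 + off 0x14 + 4 + imm -8 = 0xa4e0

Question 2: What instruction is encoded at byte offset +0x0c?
goto #-8

@+0c  little-endian(f8 ff ff 1f) = 0x1ffffff8
  opcode bits[31:26]=0x7: goto/J
  [25:0] imm=67108856 (s26→-8) = #-8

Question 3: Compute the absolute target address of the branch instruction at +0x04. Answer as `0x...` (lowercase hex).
0xa4d8

off 0x04: read 00 00 00 1c as little → 0x1c000000
  top 6b → 0x7 → goto [J]
  [25:0] imm=0 = #0
  target = base 0xa4d0 + off 0x04 + 4 + imm 0 = 0xa4d8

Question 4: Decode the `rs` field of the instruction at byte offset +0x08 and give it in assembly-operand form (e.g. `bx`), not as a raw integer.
[08] 00 00 d0 fc → 0xfcd00000
  top 6b → 0x3f → shl [RR]
  rd@[25:23]=0x1 ⇒ bx
  rs@[22:20]=0x5 ⇒ di

di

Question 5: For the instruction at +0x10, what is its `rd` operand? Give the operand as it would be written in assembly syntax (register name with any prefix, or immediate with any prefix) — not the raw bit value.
+0x10: 78 9d cb 97 ⇒ word 0x97cb9d78 (little)
  opcode bits[31:26]=0x25: andi/RI
  [25:23] rd=7 = sp
  [22:0] imm=4955512 = #4955512

sp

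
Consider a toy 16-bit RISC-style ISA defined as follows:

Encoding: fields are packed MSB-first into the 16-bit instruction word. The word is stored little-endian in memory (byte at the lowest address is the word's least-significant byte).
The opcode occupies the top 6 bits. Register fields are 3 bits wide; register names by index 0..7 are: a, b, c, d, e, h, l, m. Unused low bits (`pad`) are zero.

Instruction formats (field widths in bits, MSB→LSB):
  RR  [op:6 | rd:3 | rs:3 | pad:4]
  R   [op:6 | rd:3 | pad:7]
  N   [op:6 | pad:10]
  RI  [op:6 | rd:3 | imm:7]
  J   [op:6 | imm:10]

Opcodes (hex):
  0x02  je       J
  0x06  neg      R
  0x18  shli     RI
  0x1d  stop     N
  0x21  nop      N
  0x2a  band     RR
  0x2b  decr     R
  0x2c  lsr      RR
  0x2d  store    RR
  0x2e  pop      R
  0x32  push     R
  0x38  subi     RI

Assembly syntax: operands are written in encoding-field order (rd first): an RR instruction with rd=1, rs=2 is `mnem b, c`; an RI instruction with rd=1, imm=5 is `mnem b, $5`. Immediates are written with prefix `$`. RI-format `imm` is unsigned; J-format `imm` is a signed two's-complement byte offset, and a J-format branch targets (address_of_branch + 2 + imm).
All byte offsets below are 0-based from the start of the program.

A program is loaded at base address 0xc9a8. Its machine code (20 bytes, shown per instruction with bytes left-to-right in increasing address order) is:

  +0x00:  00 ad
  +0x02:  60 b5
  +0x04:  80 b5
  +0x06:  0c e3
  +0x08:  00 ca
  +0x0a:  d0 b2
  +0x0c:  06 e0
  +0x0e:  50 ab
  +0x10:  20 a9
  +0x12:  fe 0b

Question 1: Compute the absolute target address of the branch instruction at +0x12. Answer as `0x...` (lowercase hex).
off 0x12: read fe 0b as little → 0x0bfe
  opcode bits[15:10]=0x2: je/J
  imm: (w>>0)&0x3ff=0x3fe (s10→-2) → $-2
  target = base 0xc9a8 + off 0x12 + 2 + imm -2 = 0xc9ba

0xc9ba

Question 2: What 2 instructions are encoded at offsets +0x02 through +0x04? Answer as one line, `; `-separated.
store c, l; store d, a

+0x02: 60 b5 ⇒ word 0xb560 (little)
  op=0xb560>>10=0x2d ⇒ store (RR)
  rd: (w>>7)&0x7=0x2 → c
  rs: (w>>4)&0x7=0x6 → l
+0x04: 80 b5 ⇒ word 0xb580 (little)
  op=0xb580>>10=0x2d ⇒ store (RR)
  rd: (w>>7)&0x7=0x3 → d
  rs: (w>>4)&0x7=0x0 → a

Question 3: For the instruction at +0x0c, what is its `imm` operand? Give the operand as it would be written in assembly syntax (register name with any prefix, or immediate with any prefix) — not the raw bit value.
$6

[0c] 06 e0 → 0xe006
  opcode bits[15:10]=0x38: subi/RI
  [9:7] rd=0 = a
  [6:0] imm=6 = $6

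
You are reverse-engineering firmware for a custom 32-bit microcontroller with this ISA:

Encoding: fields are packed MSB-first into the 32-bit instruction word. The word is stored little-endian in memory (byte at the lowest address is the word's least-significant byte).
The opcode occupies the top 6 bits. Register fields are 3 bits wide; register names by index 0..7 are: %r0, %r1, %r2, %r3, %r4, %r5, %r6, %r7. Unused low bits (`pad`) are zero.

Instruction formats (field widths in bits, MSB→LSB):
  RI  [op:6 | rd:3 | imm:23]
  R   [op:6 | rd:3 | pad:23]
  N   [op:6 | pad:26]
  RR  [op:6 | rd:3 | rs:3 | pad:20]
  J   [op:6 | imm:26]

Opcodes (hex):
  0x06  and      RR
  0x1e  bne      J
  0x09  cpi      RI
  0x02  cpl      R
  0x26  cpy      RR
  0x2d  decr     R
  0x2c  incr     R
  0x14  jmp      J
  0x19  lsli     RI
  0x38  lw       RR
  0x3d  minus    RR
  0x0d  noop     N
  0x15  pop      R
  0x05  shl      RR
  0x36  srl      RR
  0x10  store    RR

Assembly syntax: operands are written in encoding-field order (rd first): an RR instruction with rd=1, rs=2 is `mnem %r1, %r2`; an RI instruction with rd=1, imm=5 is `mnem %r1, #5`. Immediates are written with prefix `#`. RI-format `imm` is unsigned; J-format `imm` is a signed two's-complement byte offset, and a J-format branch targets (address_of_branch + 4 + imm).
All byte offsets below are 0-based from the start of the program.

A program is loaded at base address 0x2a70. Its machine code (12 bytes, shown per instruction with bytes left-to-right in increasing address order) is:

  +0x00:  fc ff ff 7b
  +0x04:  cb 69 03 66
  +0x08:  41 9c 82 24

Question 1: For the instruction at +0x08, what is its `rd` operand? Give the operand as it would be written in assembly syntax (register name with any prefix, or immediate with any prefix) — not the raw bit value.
@+08  little-endian(41 9c 82 24) = 0x24829c41
  op=0x24829c41>>26=0x9 ⇒ cpi (RI)
  rd: (w>>23)&0x7=0x1 → %r1
  imm: (w>>0)&0x7fffff=0x29c41 → #171073

%r1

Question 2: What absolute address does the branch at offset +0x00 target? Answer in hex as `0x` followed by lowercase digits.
0x2a70

+0x00: fc ff ff 7b ⇒ word 0x7bfffffc (little)
  opcode bits[31:26]=0x1e: bne/J
  [25:0] imm=67108860 (s26→-4) = #-4
  target = base 0x2a70 + off 0x00 + 4 + imm -4 = 0x2a70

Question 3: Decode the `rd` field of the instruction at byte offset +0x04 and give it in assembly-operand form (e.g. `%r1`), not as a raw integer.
[04] cb 69 03 66 → 0x660369cb
  top 6b → 0x19 → lsli [RI]
  rd@[25:23]=0x4 ⇒ %r4
  imm@[22:0]=0x369cb ⇒ #223691

%r4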